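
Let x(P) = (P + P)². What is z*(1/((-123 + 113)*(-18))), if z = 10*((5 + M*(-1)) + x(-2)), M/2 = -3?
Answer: 3/2 ≈ 1.5000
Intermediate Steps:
M = -6 (M = 2*(-3) = -6)
x(P) = 4*P² (x(P) = (2*P)² = 4*P²)
z = 270 (z = 10*((5 - 6*(-1)) + 4*(-2)²) = 10*((5 + 6) + 4*4) = 10*(11 + 16) = 10*27 = 270)
z*(1/((-123 + 113)*(-18))) = 270*(1/((-123 + 113)*(-18))) = 270*(-1/18/(-10)) = 270*(-⅒*(-1/18)) = 270*(1/180) = 3/2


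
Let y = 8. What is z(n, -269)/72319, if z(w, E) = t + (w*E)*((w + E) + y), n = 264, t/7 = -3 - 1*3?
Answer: -213090/72319 ≈ -2.9465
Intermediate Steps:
t = -42 (t = 7*(-3 - 1*3) = 7*(-3 - 3) = 7*(-6) = -42)
z(w, E) = -42 + E*w*(8 + E + w) (z(w, E) = -42 + (w*E)*((w + E) + 8) = -42 + (E*w)*((E + w) + 8) = -42 + (E*w)*(8 + E + w) = -42 + E*w*(8 + E + w))
z(n, -269)/72319 = (-42 - 269*264² + 264*(-269)² + 8*(-269)*264)/72319 = (-42 - 269*69696 + 264*72361 - 568128)*(1/72319) = (-42 - 18748224 + 19103304 - 568128)*(1/72319) = -213090*1/72319 = -213090/72319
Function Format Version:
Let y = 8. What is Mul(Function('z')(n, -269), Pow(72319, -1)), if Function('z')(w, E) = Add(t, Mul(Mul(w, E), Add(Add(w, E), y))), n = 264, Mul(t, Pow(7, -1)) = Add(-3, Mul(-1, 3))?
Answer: Rational(-213090, 72319) ≈ -2.9465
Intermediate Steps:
t = -42 (t = Mul(7, Add(-3, Mul(-1, 3))) = Mul(7, Add(-3, -3)) = Mul(7, -6) = -42)
Function('z')(w, E) = Add(-42, Mul(E, w, Add(8, E, w))) (Function('z')(w, E) = Add(-42, Mul(Mul(w, E), Add(Add(w, E), 8))) = Add(-42, Mul(Mul(E, w), Add(Add(E, w), 8))) = Add(-42, Mul(Mul(E, w), Add(8, E, w))) = Add(-42, Mul(E, w, Add(8, E, w))))
Mul(Function('z')(n, -269), Pow(72319, -1)) = Mul(Add(-42, Mul(-269, Pow(264, 2)), Mul(264, Pow(-269, 2)), Mul(8, -269, 264)), Pow(72319, -1)) = Mul(Add(-42, Mul(-269, 69696), Mul(264, 72361), -568128), Rational(1, 72319)) = Mul(Add(-42, -18748224, 19103304, -568128), Rational(1, 72319)) = Mul(-213090, Rational(1, 72319)) = Rational(-213090, 72319)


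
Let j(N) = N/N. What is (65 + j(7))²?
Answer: 4356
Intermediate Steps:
j(N) = 1
(65 + j(7))² = (65 + 1)² = 66² = 4356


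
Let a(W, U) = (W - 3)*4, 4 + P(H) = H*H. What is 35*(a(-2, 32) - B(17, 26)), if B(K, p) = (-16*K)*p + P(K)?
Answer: 236845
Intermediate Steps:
P(H) = -4 + H**2 (P(H) = -4 + H*H = -4 + H**2)
B(K, p) = -4 + K**2 - 16*K*p (B(K, p) = (-16*K)*p + (-4 + K**2) = -16*K*p + (-4 + K**2) = -4 + K**2 - 16*K*p)
a(W, U) = -12 + 4*W (a(W, U) = (-3 + W)*4 = -12 + 4*W)
35*(a(-2, 32) - B(17, 26)) = 35*((-12 + 4*(-2)) - (-4 + 17**2 - 16*17*26)) = 35*((-12 - 8) - (-4 + 289 - 7072)) = 35*(-20 - 1*(-6787)) = 35*(-20 + 6787) = 35*6767 = 236845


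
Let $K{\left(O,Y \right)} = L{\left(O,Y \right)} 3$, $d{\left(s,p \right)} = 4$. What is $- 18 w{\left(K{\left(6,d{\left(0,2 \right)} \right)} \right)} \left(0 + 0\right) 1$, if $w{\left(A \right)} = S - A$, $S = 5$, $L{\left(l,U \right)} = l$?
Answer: $0$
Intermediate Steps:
$K{\left(O,Y \right)} = 3 O$ ($K{\left(O,Y \right)} = O 3 = 3 O$)
$w{\left(A \right)} = 5 - A$
$- 18 w{\left(K{\left(6,d{\left(0,2 \right)} \right)} \right)} \left(0 + 0\right) 1 = - 18 \left(5 - 3 \cdot 6\right) \left(0 + 0\right) 1 = - 18 \left(5 - 18\right) 0 \cdot 1 = - 18 \left(5 - 18\right) 0 = \left(-18\right) \left(-13\right) 0 = 234 \cdot 0 = 0$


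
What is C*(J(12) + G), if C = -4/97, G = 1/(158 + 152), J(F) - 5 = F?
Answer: -10542/15035 ≈ -0.70116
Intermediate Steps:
J(F) = 5 + F
G = 1/310 ≈ 0.0032258
C = -4/97 (C = -4*1/97 = -4/97 ≈ -0.041237)
C*(J(12) + G) = -4*((5 + 12) + 1/310)/97 = -4*(17 + 1/310)/97 = -4/97*5271/310 = -10542/15035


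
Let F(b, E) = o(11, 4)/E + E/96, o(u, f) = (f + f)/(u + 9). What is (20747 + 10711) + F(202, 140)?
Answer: 132129737/4200 ≈ 31459.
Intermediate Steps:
o(u, f) = 2*f/(9 + u) (o(u, f) = (2*f)/(9 + u) = 2*f/(9 + u))
F(b, E) = E/96 + 2/(5*E) (F(b, E) = (2*4/(9 + 11))/E + E/96 = (2*4/20)/E + E*(1/96) = (2*4*(1/20))/E + E/96 = 2/(5*E) + E/96 = E/96 + 2/(5*E))
(20747 + 10711) + F(202, 140) = (20747 + 10711) + ((1/96)*140 + (⅖)/140) = 31458 + (35/24 + (⅖)*(1/140)) = 31458 + (35/24 + 1/350) = 31458 + 6137/4200 = 132129737/4200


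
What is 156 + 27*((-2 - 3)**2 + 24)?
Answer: 1479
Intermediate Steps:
156 + 27*((-2 - 3)**2 + 24) = 156 + 27*((-5)**2 + 24) = 156 + 27*(25 + 24) = 156 + 27*49 = 156 + 1323 = 1479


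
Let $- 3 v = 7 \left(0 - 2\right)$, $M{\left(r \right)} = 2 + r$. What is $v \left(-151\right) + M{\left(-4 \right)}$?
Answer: $- \frac{2120}{3} \approx -706.67$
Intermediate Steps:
$v = \frac{14}{3}$ ($v = - \frac{7 \left(0 - 2\right)}{3} = - \frac{7 \left(-2\right)}{3} = \left(- \frac{1}{3}\right) \left(-14\right) = \frac{14}{3} \approx 4.6667$)
$v \left(-151\right) + M{\left(-4 \right)} = \frac{14}{3} \left(-151\right) + \left(2 - 4\right) = - \frac{2114}{3} - 2 = - \frac{2120}{3}$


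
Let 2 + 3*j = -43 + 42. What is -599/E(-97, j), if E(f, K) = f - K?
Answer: 599/96 ≈ 6.2396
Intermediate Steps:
j = -1 (j = -⅔ + (-43 + 42)/3 = -⅔ + (⅓)*(-1) = -⅔ - ⅓ = -1)
-599/E(-97, j) = -599/(-97 - 1*(-1)) = -599/(-97 + 1) = -599/(-96) = -599*(-1/96) = 599/96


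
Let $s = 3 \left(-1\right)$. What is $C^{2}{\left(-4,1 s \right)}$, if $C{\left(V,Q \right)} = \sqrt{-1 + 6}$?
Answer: $5$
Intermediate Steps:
$s = -3$
$C{\left(V,Q \right)} = \sqrt{5}$
$C^{2}{\left(-4,1 s \right)} = \left(\sqrt{5}\right)^{2} = 5$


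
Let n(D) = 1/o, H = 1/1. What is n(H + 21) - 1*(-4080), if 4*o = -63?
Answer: 257036/63 ≈ 4079.9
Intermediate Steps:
H = 1
o = -63/4 (o = (1/4)*(-63) = -63/4 ≈ -15.750)
n(D) = -4/63 (n(D) = 1/(-63/4) = -4/63)
n(H + 21) - 1*(-4080) = -4/63 - 1*(-4080) = -4/63 + 4080 = 257036/63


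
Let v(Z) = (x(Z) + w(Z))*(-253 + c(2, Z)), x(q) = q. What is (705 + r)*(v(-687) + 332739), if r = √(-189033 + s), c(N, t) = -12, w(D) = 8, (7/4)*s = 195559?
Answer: 361435170 + 512674*I*√77285 ≈ 3.6144e+8 + 1.4252e+8*I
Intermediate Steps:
s = 111748 (s = (4/7)*195559 = 111748)
r = I*√77285 (r = √(-189033 + 111748) = √(-77285) = I*√77285 ≈ 278.0*I)
v(Z) = -2120 - 265*Z (v(Z) = (Z + 8)*(-253 - 12) = (8 + Z)*(-265) = -2120 - 265*Z)
(705 + r)*(v(-687) + 332739) = (705 + I*√77285)*((-2120 - 265*(-687)) + 332739) = (705 + I*√77285)*((-2120 + 182055) + 332739) = (705 + I*√77285)*(179935 + 332739) = (705 + I*√77285)*512674 = 361435170 + 512674*I*√77285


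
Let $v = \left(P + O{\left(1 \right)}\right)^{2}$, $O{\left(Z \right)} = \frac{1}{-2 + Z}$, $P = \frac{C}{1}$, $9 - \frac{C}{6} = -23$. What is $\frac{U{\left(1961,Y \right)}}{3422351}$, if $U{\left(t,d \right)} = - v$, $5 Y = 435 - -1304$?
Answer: $- \frac{36481}{3422351} \approx -0.01066$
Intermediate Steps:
$C = 192$ ($C = 54 - -138 = 54 + 138 = 192$)
$P = 192$ ($P = \frac{192}{1} = 192 \cdot 1 = 192$)
$Y = \frac{1739}{5}$ ($Y = \frac{435 - -1304}{5} = \frac{435 + 1304}{5} = \frac{1}{5} \cdot 1739 = \frac{1739}{5} \approx 347.8$)
$v = 36481$ ($v = \left(192 + \frac{1}{-2 + 1}\right)^{2} = \left(192 + \frac{1}{-1}\right)^{2} = \left(192 - 1\right)^{2} = 191^{2} = 36481$)
$U{\left(t,d \right)} = -36481$ ($U{\left(t,d \right)} = \left(-1\right) 36481 = -36481$)
$\frac{U{\left(1961,Y \right)}}{3422351} = - \frac{36481}{3422351}$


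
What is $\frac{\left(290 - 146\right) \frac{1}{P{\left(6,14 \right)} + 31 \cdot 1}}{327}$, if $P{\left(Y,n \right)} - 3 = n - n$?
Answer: $\frac{24}{1853} \approx 0.012952$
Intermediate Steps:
$P{\left(Y,n \right)} = 3$ ($P{\left(Y,n \right)} = 3 + \left(n - n\right) = 3 + 0 = 3$)
$\frac{\left(290 - 146\right) \frac{1}{P{\left(6,14 \right)} + 31 \cdot 1}}{327} = \frac{\left(290 - 146\right) \frac{1}{3 + 31 \cdot 1}}{327} = \frac{144}{3 + 31} \cdot \frac{1}{327} = \frac{144}{34} \cdot \frac{1}{327} = 144 \cdot \frac{1}{34} \cdot \frac{1}{327} = \frac{72}{17} \cdot \frac{1}{327} = \frac{24}{1853}$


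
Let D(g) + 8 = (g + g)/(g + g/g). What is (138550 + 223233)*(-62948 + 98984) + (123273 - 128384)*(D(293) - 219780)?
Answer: 2081599154909/147 ≈ 1.4161e+10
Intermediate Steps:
D(g) = -8 + 2*g/(1 + g) (D(g) = -8 + (g + g)/(g + g/g) = -8 + (2*g)/(g + 1) = -8 + (2*g)/(1 + g) = -8 + 2*g/(1 + g))
(138550 + 223233)*(-62948 + 98984) + (123273 - 128384)*(D(293) - 219780) = (138550 + 223233)*(-62948 + 98984) + (123273 - 128384)*(2*(-4 - 3*293)/(1 + 293) - 219780) = 361783*36036 - 5111*(2*(-4 - 879)/294 - 219780) = 13037212188 - 5111*(2*(1/294)*(-883) - 219780) = 13037212188 - 5111*(-883/147 - 219780) = 13037212188 - 5111*(-32308543/147) = 13037212188 + 165128963273/147 = 2081599154909/147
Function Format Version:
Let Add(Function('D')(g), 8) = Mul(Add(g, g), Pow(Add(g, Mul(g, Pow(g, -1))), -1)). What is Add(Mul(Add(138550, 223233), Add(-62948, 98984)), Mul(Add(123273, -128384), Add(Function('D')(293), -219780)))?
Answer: Rational(2081599154909, 147) ≈ 1.4161e+10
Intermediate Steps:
Function('D')(g) = Add(-8, Mul(2, g, Pow(Add(1, g), -1))) (Function('D')(g) = Add(-8, Mul(Add(g, g), Pow(Add(g, Mul(g, Pow(g, -1))), -1))) = Add(-8, Mul(Mul(2, g), Pow(Add(g, 1), -1))) = Add(-8, Mul(Mul(2, g), Pow(Add(1, g), -1))) = Add(-8, Mul(2, g, Pow(Add(1, g), -1))))
Add(Mul(Add(138550, 223233), Add(-62948, 98984)), Mul(Add(123273, -128384), Add(Function('D')(293), -219780))) = Add(Mul(Add(138550, 223233), Add(-62948, 98984)), Mul(Add(123273, -128384), Add(Mul(2, Pow(Add(1, 293), -1), Add(-4, Mul(-3, 293))), -219780))) = Add(Mul(361783, 36036), Mul(-5111, Add(Mul(2, Pow(294, -1), Add(-4, -879)), -219780))) = Add(13037212188, Mul(-5111, Add(Mul(2, Rational(1, 294), -883), -219780))) = Add(13037212188, Mul(-5111, Add(Rational(-883, 147), -219780))) = Add(13037212188, Mul(-5111, Rational(-32308543, 147))) = Add(13037212188, Rational(165128963273, 147)) = Rational(2081599154909, 147)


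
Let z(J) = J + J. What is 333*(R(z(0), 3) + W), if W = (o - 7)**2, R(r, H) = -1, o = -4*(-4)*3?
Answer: 559440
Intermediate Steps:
o = 48 (o = 16*3 = 48)
z(J) = 2*J
W = 1681 (W = (48 - 7)**2 = 41**2 = 1681)
333*(R(z(0), 3) + W) = 333*(-1 + 1681) = 333*1680 = 559440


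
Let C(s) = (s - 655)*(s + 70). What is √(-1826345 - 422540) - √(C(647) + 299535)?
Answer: -√293799 + I*√2248885 ≈ -542.03 + 1499.6*I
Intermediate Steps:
C(s) = (-655 + s)*(70 + s)
√(-1826345 - 422540) - √(C(647) + 299535) = √(-1826345 - 422540) - √((-45850 + 647² - 585*647) + 299535) = √(-2248885) - √((-45850 + 418609 - 378495) + 299535) = I*√2248885 - √(-5736 + 299535) = I*√2248885 - √293799 = -√293799 + I*√2248885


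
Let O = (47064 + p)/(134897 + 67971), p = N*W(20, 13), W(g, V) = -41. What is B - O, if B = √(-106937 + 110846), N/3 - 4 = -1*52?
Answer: -13242/50717 + √3909 ≈ 62.261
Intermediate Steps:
N = -144 (N = 12 + 3*(-1*52) = 12 + 3*(-52) = 12 - 156 = -144)
B = √3909 ≈ 62.522
p = 5904 (p = -144*(-41) = 5904)
O = 13242/50717 (O = (47064 + 5904)/(134897 + 67971) = 52968/202868 = 52968*(1/202868) = 13242/50717 ≈ 0.26110)
B - O = √3909 - 1*13242/50717 = √3909 - 13242/50717 = -13242/50717 + √3909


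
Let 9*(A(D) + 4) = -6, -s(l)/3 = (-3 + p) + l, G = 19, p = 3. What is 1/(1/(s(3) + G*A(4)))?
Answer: -293/3 ≈ -97.667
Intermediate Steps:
s(l) = -3*l (s(l) = -3*((-3 + 3) + l) = -3*(0 + l) = -3*l)
A(D) = -14/3 (A(D) = -4 + (1/9)*(-6) = -4 - 2/3 = -14/3)
1/(1/(s(3) + G*A(4))) = 1/(1/(-3*3 + 19*(-14/3))) = 1/(1/(-9 - 266/3)) = 1/(1/(-293/3)) = 1/(-3/293) = -293/3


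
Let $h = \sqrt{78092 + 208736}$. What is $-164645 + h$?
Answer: $-164645 + 2 \sqrt{71707} \approx -1.6411 \cdot 10^{5}$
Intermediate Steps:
$h = 2 \sqrt{71707}$ ($h = \sqrt{286828} = 2 \sqrt{71707} \approx 535.56$)
$-164645 + h = -164645 + 2 \sqrt{71707}$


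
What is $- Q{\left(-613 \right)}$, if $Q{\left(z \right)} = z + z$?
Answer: $1226$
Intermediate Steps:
$Q{\left(z \right)} = 2 z$
$- Q{\left(-613 \right)} = - 2 \left(-613\right) = \left(-1\right) \left(-1226\right) = 1226$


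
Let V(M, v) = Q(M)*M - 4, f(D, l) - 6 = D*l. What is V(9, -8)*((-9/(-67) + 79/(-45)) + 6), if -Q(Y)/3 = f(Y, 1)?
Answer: -5399618/3015 ≈ -1790.9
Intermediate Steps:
f(D, l) = 6 + D*l
Q(Y) = -18 - 3*Y (Q(Y) = -3*(6 + Y*1) = -3*(6 + Y) = -18 - 3*Y)
V(M, v) = -4 + M*(-18 - 3*M) (V(M, v) = (-18 - 3*M)*M - 4 = M*(-18 - 3*M) - 4 = -4 + M*(-18 - 3*M))
V(9, -8)*((-9/(-67) + 79/(-45)) + 6) = (-4 - 3*9*(6 + 9))*((-9/(-67) + 79/(-45)) + 6) = (-4 - 3*9*15)*((-9*(-1/67) + 79*(-1/45)) + 6) = (-4 - 405)*((9/67 - 79/45) + 6) = -409*(-4888/3015 + 6) = -409*13202/3015 = -5399618/3015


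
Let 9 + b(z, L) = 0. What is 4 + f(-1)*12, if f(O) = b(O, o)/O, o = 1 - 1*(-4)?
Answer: 112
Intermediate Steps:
o = 5 (o = 1 + 4 = 5)
b(z, L) = -9 (b(z, L) = -9 + 0 = -9)
f(O) = -9/O
4 + f(-1)*12 = 4 - 9/(-1)*12 = 4 - 9*(-1)*12 = 4 + 9*12 = 4 + 108 = 112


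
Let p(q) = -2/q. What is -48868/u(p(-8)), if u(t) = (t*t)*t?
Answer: -3127552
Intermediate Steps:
u(t) = t**3 (u(t) = t**2*t = t**3)
-48868/u(p(-8)) = -48868/((-2/(-8))**3) = -48868/((-2*(-1/8))**3) = -48868/((1/4)**3) = -48868/1/64 = -48868*64 = -3127552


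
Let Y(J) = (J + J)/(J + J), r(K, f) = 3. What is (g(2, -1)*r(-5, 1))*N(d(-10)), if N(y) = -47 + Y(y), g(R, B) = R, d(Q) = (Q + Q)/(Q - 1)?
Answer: -276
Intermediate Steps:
d(Q) = 2*Q/(-1 + Q) (d(Q) = (2*Q)/(-1 + Q) = 2*Q/(-1 + Q))
Y(J) = 1 (Y(J) = (2*J)/((2*J)) = (2*J)*(1/(2*J)) = 1)
N(y) = -46 (N(y) = -47 + 1 = -46)
(g(2, -1)*r(-5, 1))*N(d(-10)) = (2*3)*(-46) = 6*(-46) = -276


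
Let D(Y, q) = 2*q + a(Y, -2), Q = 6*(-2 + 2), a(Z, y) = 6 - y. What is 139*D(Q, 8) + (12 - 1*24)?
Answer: 3324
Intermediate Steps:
Q = 0 (Q = 6*0 = 0)
D(Y, q) = 8 + 2*q (D(Y, q) = 2*q + (6 - 1*(-2)) = 2*q + (6 + 2) = 2*q + 8 = 8 + 2*q)
139*D(Q, 8) + (12 - 1*24) = 139*(8 + 2*8) + (12 - 1*24) = 139*(8 + 16) + (12 - 24) = 139*24 - 12 = 3336 - 12 = 3324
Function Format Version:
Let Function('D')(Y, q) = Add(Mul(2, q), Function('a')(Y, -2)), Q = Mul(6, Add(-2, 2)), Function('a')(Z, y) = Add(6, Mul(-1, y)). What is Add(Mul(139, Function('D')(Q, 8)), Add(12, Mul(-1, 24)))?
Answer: 3324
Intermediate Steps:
Q = 0 (Q = Mul(6, 0) = 0)
Function('D')(Y, q) = Add(8, Mul(2, q)) (Function('D')(Y, q) = Add(Mul(2, q), Add(6, Mul(-1, -2))) = Add(Mul(2, q), Add(6, 2)) = Add(Mul(2, q), 8) = Add(8, Mul(2, q)))
Add(Mul(139, Function('D')(Q, 8)), Add(12, Mul(-1, 24))) = Add(Mul(139, Add(8, Mul(2, 8))), Add(12, Mul(-1, 24))) = Add(Mul(139, Add(8, 16)), Add(12, -24)) = Add(Mul(139, 24), -12) = Add(3336, -12) = 3324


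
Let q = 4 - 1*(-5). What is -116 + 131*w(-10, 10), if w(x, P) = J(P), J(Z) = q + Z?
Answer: 2373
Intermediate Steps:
q = 9 (q = 4 + 5 = 9)
J(Z) = 9 + Z
w(x, P) = 9 + P
-116 + 131*w(-10, 10) = -116 + 131*(9 + 10) = -116 + 131*19 = -116 + 2489 = 2373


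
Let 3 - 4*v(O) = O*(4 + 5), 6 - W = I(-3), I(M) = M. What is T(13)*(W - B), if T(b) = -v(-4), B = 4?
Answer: -195/4 ≈ -48.750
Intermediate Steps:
W = 9 (W = 6 - 1*(-3) = 6 + 3 = 9)
v(O) = ¾ - 9*O/4 (v(O) = ¾ - O*(4 + 5)/4 = ¾ - O*9/4 = ¾ - 9*O/4)
T(b) = -39/4 (T(b) = -(¾ - 9/4*(-4)) = -(¾ + 9) = -1*39/4 = -39/4)
T(13)*(W - B) = -39*(9 - 1*4)/4 = -39*(9 - 4)/4 = -39/4*5 = -195/4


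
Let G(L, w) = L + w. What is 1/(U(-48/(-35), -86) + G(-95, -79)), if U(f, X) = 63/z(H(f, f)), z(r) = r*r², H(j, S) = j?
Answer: -12288/1837987 ≈ -0.0066856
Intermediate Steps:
z(r) = r³
U(f, X) = 63/f³ (U(f, X) = 63/(f³) = 63/f³)
1/(U(-48/(-35), -86) + G(-95, -79)) = 1/(63/(-48/(-35))³ + (-95 - 79)) = 1/(63/(-48*(-1/35))³ - 174) = 1/(63/(48/35)³ - 174) = 1/(63*(42875/110592) - 174) = 1/(300125/12288 - 174) = 1/(-1837987/12288) = -12288/1837987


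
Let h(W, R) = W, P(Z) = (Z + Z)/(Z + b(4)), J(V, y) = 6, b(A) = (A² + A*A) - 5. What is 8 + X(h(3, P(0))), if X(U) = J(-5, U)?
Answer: 14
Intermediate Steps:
b(A) = -5 + 2*A² (b(A) = (A² + A²) - 5 = 2*A² - 5 = -5 + 2*A²)
P(Z) = 2*Z/(27 + Z) (P(Z) = (Z + Z)/(Z + (-5 + 2*4²)) = (2*Z)/(Z + (-5 + 2*16)) = (2*Z)/(Z + (-5 + 32)) = (2*Z)/(Z + 27) = (2*Z)/(27 + Z) = 2*Z/(27 + Z))
X(U) = 6
8 + X(h(3, P(0))) = 8 + 6 = 14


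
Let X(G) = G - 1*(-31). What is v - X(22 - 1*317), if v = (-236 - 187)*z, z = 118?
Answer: -49650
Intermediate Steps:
v = -49914 (v = (-236 - 187)*118 = -423*118 = -49914)
X(G) = 31 + G (X(G) = G + 31 = 31 + G)
v - X(22 - 1*317) = -49914 - (31 + (22 - 1*317)) = -49914 - (31 + (22 - 317)) = -49914 - (31 - 295) = -49914 - 1*(-264) = -49914 + 264 = -49650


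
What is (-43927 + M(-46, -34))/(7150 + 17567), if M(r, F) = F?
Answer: -43961/24717 ≈ -1.7786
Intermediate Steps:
(-43927 + M(-46, -34))/(7150 + 17567) = (-43927 - 34)/(7150 + 17567) = -43961/24717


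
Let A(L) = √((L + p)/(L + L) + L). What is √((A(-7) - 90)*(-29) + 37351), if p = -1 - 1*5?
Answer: √(7832356 - 406*I*√1190)/14 ≈ 199.9 - 0.17873*I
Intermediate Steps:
p = -6 (p = -1 - 5 = -6)
A(L) = √(L + (-6 + L)/(2*L)) (A(L) = √((L - 6)/(L + L) + L) = √((-6 + L)/((2*L)) + L) = √((-6 + L)*(1/(2*L)) + L) = √((-6 + L)/(2*L) + L) = √(L + (-6 + L)/(2*L)))
√((A(-7) - 90)*(-29) + 37351) = √((√(2 - 12/(-7) + 4*(-7))/2 - 90)*(-29) + 37351) = √((√(2 - 12*(-⅐) - 28)/2 - 90)*(-29) + 37351) = √((√(2 + 12/7 - 28)/2 - 90)*(-29) + 37351) = √((√(-170/7)/2 - 90)*(-29) + 37351) = √(((I*√1190/7)/2 - 90)*(-29) + 37351) = √((I*√1190/14 - 90)*(-29) + 37351) = √((-90 + I*√1190/14)*(-29) + 37351) = √((2610 - 29*I*√1190/14) + 37351) = √(39961 - 29*I*√1190/14)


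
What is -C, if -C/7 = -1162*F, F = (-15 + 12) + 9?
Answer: -48804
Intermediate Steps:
F = 6 (F = -3 + 9 = 6)
C = 48804 (C = -(-8134)*6 = -7*(-6972) = 48804)
-C = -1*48804 = -48804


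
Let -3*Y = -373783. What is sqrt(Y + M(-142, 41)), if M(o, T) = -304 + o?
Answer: sqrt(1117335)/3 ≈ 352.35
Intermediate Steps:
Y = 373783/3 (Y = -1/3*(-373783) = 373783/3 ≈ 1.2459e+5)
sqrt(Y + M(-142, 41)) = sqrt(373783/3 + (-304 - 142)) = sqrt(373783/3 - 446) = sqrt(372445/3) = sqrt(1117335)/3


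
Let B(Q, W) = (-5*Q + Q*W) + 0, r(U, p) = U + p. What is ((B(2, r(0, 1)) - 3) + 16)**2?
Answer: 25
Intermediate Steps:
B(Q, W) = -5*Q + Q*W
((B(2, r(0, 1)) - 3) + 16)**2 = ((2*(-5 + (0 + 1)) - 3) + 16)**2 = ((2*(-5 + 1) - 3) + 16)**2 = ((2*(-4) - 3) + 16)**2 = ((-8 - 3) + 16)**2 = (-11 + 16)**2 = 5**2 = 25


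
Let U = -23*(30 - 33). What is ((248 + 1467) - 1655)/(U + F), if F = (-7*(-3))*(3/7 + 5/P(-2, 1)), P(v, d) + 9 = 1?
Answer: 160/173 ≈ 0.92486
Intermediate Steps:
P(v, d) = -8 (P(v, d) = -9 + 1 = -8)
U = 69 (U = -23*(-3) = 69)
F = -33/8 (F = (-7*(-3))*(3/7 + 5/(-8)) = 21*(3*(1/7) + 5*(-1/8)) = 21*(3/7 - 5/8) = 21*(-11/56) = -33/8 ≈ -4.1250)
((248 + 1467) - 1655)/(U + F) = ((248 + 1467) - 1655)/(69 - 33/8) = (1715 - 1655)/(519/8) = 60*(8/519) = 160/173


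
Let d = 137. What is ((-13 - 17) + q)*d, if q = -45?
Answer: -10275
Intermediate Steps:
((-13 - 17) + q)*d = ((-13 - 17) - 45)*137 = (-30 - 45)*137 = -75*137 = -10275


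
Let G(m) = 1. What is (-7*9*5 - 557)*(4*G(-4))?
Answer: -3488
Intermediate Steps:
(-7*9*5 - 557)*(4*G(-4)) = (-7*9*5 - 557)*(4*1) = (-63*5 - 557)*4 = (-315 - 557)*4 = -872*4 = -3488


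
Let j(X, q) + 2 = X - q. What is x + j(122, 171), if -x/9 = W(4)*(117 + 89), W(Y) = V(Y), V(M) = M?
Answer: -7467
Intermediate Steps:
W(Y) = Y
j(X, q) = -2 + X - q (j(X, q) = -2 + (X - q) = -2 + X - q)
x = -7416 (x = -36*(117 + 89) = -36*206 = -9*824 = -7416)
x + j(122, 171) = -7416 + (-2 + 122 - 1*171) = -7416 + (-2 + 122 - 171) = -7416 - 51 = -7467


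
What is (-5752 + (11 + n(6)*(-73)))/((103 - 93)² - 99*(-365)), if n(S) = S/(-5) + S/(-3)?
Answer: -27537/181175 ≈ -0.15199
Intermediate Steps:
n(S) = -8*S/15 (n(S) = S*(-⅕) + S*(-⅓) = -S/5 - S/3 = -8*S/15)
(-5752 + (11 + n(6)*(-73)))/((103 - 93)² - 99*(-365)) = (-5752 + (11 - 8/15*6*(-73)))/((103 - 93)² - 99*(-365)) = (-5752 + (11 - 16/5*(-73)))/(10² + 36135) = (-5752 + (11 + 1168/5))/(100 + 36135) = (-5752 + 1223/5)/36235 = -27537/5*1/36235 = -27537/181175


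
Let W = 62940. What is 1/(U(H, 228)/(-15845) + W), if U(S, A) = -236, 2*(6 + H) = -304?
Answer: 15845/997284536 ≈ 1.5888e-5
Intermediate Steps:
H = -158 (H = -6 + (½)*(-304) = -6 - 152 = -158)
1/(U(H, 228)/(-15845) + W) = 1/(-236/(-15845) + 62940) = 1/(-236*(-1/15845) + 62940) = 1/(236/15845 + 62940) = 1/(997284536/15845) = 15845/997284536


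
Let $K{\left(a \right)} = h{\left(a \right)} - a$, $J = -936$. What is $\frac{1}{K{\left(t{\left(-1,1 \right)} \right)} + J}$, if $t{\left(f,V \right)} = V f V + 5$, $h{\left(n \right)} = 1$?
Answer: $- \frac{1}{939} \approx -0.001065$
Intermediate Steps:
$t{\left(f,V \right)} = 5 + f V^{2}$ ($t{\left(f,V \right)} = f V^{2} + 5 = 5 + f V^{2}$)
$K{\left(a \right)} = 1 - a$
$\frac{1}{K{\left(t{\left(-1,1 \right)} \right)} + J} = \frac{1}{\left(1 - \left(5 - 1^{2}\right)\right) - 936} = \frac{1}{\left(1 - \left(5 - 1\right)\right) - 936} = \frac{1}{\left(1 - 4\right) - 936} = \frac{1}{-3 - 936} = \frac{1}{-939} = - \frac{1}{939}$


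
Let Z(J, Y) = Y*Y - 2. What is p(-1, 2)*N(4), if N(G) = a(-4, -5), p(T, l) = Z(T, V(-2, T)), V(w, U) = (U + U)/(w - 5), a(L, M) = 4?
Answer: -376/49 ≈ -7.6735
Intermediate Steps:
V(w, U) = 2*U/(-5 + w) (V(w, U) = (2*U)/(-5 + w) = 2*U/(-5 + w))
Z(J, Y) = -2 + Y**2 (Z(J, Y) = Y**2 - 2 = -2 + Y**2)
p(T, l) = -2 + 4*T**2/49 (p(T, l) = -2 + (2*T/(-5 - 2))**2 = -2 + (2*T/(-7))**2 = -2 + (2*T*(-1/7))**2 = -2 + (-2*T/7)**2 = -2 + 4*T**2/49)
N(G) = 4
p(-1, 2)*N(4) = (-2 + (4/49)*(-1)**2)*4 = (-2 + (4/49)*1)*4 = (-2 + 4/49)*4 = -94/49*4 = -376/49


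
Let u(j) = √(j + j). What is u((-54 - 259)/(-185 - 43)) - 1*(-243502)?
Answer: 243502 + √35682/114 ≈ 2.4350e+5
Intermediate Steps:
u(j) = √2*√j (u(j) = √(2*j) = √2*√j)
u((-54 - 259)/(-185 - 43)) - 1*(-243502) = √2*√((-54 - 259)/(-185 - 43)) - 1*(-243502) = √2*√(-313/(-228)) + 243502 = √2*√(-313*(-1/228)) + 243502 = √2*√(313/228) + 243502 = √2*(√17841/114) + 243502 = √35682/114 + 243502 = 243502 + √35682/114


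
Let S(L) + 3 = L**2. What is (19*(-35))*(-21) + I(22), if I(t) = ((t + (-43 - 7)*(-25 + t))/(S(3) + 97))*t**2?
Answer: 1521643/103 ≈ 14773.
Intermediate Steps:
S(L) = -3 + L**2
I(t) = t**2*(1250/103 - 49*t/103) (I(t) = ((t + (-43 - 7)*(-25 + t))/((-3 + 3**2) + 97))*t**2 = ((t - 50*(-25 + t))/((-3 + 9) + 97))*t**2 = ((t + (1250 - 50*t))/(6 + 97))*t**2 = ((1250 - 49*t)/103)*t**2 = ((1250 - 49*t)*(1/103))*t**2 = (1250/103 - 49*t/103)*t**2 = t**2*(1250/103 - 49*t/103))
(19*(-35))*(-21) + I(22) = (19*(-35))*(-21) + (1/103)*22**2*(1250 - 49*22) = -665*(-21) + (1/103)*484*(1250 - 1078) = 13965 + (1/103)*484*172 = 13965 + 83248/103 = 1521643/103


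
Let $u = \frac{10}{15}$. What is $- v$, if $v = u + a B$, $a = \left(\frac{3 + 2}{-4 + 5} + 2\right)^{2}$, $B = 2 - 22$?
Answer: $\frac{2938}{3} \approx 979.33$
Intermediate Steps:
$B = -20$ ($B = 2 - 22 = -20$)
$u = \frac{2}{3}$ ($u = 10 \cdot \frac{1}{15} = \frac{2}{3} \approx 0.66667$)
$a = 49$ ($a = \left(\frac{5}{1} + 2\right)^{2} = \left(5 \cdot 1 + 2\right)^{2} = \left(5 + 2\right)^{2} = 7^{2} = 49$)
$v = - \frac{2938}{3}$ ($v = \frac{2}{3} + 49 \left(-20\right) = \frac{2}{3} - 980 = - \frac{2938}{3} \approx -979.33$)
$- v = \left(-1\right) \left(- \frac{2938}{3}\right) = \frac{2938}{3}$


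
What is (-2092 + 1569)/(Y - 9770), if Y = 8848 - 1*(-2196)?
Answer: -523/1274 ≈ -0.41052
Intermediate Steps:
Y = 11044 (Y = 8848 + 2196 = 11044)
(-2092 + 1569)/(Y - 9770) = (-2092 + 1569)/(11044 - 9770) = -523/1274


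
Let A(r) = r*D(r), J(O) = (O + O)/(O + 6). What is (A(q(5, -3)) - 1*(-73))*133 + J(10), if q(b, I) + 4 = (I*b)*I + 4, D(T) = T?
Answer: 1116141/4 ≈ 2.7904e+5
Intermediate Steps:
J(O) = 2*O/(6 + O) (J(O) = (2*O)/(6 + O) = 2*O/(6 + O))
q(b, I) = b*I² (q(b, I) = -4 + ((I*b)*I + 4) = -4 + (b*I² + 4) = -4 + (4 + b*I²) = b*I²)
A(r) = r² (A(r) = r*r = r²)
(A(q(5, -3)) - 1*(-73))*133 + J(10) = ((5*(-3)²)² - 1*(-73))*133 + 2*10/(6 + 10) = ((5*9)² + 73)*133 + 2*10/16 = (45² + 73)*133 + 2*10*(1/16) = (2025 + 73)*133 + 5/4 = 2098*133 + 5/4 = 279034 + 5/4 = 1116141/4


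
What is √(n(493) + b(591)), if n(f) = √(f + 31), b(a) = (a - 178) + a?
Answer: √(1004 + 2*√131) ≈ 32.045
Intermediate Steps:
b(a) = -178 + 2*a (b(a) = (-178 + a) + a = -178 + 2*a)
n(f) = √(31 + f)
√(n(493) + b(591)) = √(√(31 + 493) + (-178 + 2*591)) = √(√524 + (-178 + 1182)) = √(2*√131 + 1004) = √(1004 + 2*√131)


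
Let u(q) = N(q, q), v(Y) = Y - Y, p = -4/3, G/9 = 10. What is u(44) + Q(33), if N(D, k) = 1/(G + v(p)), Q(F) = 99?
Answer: 8911/90 ≈ 99.011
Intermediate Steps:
G = 90 (G = 9*10 = 90)
p = -4/3 (p = -4*1/3 = -4/3 ≈ -1.3333)
v(Y) = 0
N(D, k) = 1/90 (N(D, k) = 1/(90 + 0) = 1/90)
u(q) = 1/90
u(44) + Q(33) = 1/90 + 99 = 8911/90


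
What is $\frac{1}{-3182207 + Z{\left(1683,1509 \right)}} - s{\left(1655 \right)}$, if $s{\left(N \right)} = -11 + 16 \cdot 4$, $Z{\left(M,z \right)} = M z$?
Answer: $- \frac{34055681}{642560} \approx -53.0$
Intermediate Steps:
$s{\left(N \right)} = 53$ ($s{\left(N \right)} = -11 + 64 = 53$)
$\frac{1}{-3182207 + Z{\left(1683,1509 \right)}} - s{\left(1655 \right)} = \frac{1}{-3182207 + 1683 \cdot 1509} - 53 = \frac{1}{-3182207 + 2539647} - 53 = \frac{1}{-642560} - 53 = - \frac{1}{642560} - 53 = - \frac{34055681}{642560}$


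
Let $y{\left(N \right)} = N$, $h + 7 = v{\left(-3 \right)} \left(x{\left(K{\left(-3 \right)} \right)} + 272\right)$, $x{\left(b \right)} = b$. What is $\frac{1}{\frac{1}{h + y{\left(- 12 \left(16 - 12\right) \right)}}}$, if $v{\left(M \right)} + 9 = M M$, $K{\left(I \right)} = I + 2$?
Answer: $-55$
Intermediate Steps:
$K{\left(I \right)} = 2 + I$
$v{\left(M \right)} = -9 + M^{2}$ ($v{\left(M \right)} = -9 + M M = -9 + M^{2}$)
$h = -7$ ($h = -7 + \left(-9 + \left(-3\right)^{2}\right) \left(\left(2 - 3\right) + 272\right) = -7 + \left(-9 + 9\right) \left(-1 + 272\right) = -7 + 0 \cdot 271 = -7 + 0 = -7$)
$\frac{1}{\frac{1}{h + y{\left(- 12 \left(16 - 12\right) \right)}}} = \frac{1}{\frac{1}{-7 - 12 \left(16 - 12\right)}} = \frac{1}{\frac{1}{-7 - 48}} = \frac{1}{\frac{1}{-55}} = \frac{1}{- \frac{1}{55}} = -55$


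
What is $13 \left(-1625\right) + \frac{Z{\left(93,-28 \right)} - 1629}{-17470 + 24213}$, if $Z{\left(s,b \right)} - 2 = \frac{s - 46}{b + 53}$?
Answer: $- \frac{3561187503}{168575} \approx -21125.0$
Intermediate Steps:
$Z{\left(s,b \right)} = 2 + \frac{-46 + s}{53 + b}$ ($Z{\left(s,b \right)} = 2 + \frac{s - 46}{b + 53} = 2 + \frac{-46 + s}{53 + b}$)
$13 \left(-1625\right) + \frac{Z{\left(93,-28 \right)} - 1629}{-17470 + 24213} = 13 \left(-1625\right) + \frac{\frac{60 + 93 + 2 \left(-28\right)}{53 - 28} - 1629}{-17470 + 24213} = -21125 + \frac{\frac{60 + 93 - 56}{25} - 1629}{6743} = -21125 + \left(\frac{1}{25} \cdot 97 - 1629\right) \frac{1}{6743} = -21125 + \left(\frac{97}{25} - 1629\right) \frac{1}{6743} = -21125 - \frac{40628}{168575} = - \frac{3561187503}{168575}$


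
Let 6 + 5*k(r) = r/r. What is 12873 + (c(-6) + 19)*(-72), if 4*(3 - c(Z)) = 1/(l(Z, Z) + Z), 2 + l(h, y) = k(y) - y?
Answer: 11283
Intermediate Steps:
k(r) = -1 (k(r) = -6/5 + (r/r)/5 = -6/5 + (⅕)*1 = -6/5 + ⅕ = -1)
l(h, y) = -3 - y (l(h, y) = -2 + (-1 - y) = -3 - y)
c(Z) = 37/12 (c(Z) = 3 - 1/(4*((-3 - Z) + Z)) = 3 - ¼/(-3) = 3 - ¼*(-⅓) = 3 + 1/12 = 37/12)
12873 + (c(-6) + 19)*(-72) = 12873 + (37/12 + 19)*(-72) = 12873 + (265/12)*(-72) = 12873 - 1590 = 11283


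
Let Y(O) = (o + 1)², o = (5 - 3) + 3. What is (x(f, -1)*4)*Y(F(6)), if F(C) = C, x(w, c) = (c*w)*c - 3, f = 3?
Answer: 0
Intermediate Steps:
x(w, c) = -3 + w*c² (x(w, c) = w*c² - 3 = -3 + w*c²)
o = 5 (o = 2 + 3 = 5)
Y(O) = 36 (Y(O) = (5 + 1)² = 6² = 36)
(x(f, -1)*4)*Y(F(6)) = ((-3 + 3*(-1)²)*4)*36 = ((-3 + 3*1)*4)*36 = ((-3 + 3)*4)*36 = (0*4)*36 = 0*36 = 0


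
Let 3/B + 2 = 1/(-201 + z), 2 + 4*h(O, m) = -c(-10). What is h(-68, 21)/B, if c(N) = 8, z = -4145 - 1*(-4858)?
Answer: 1705/1024 ≈ 1.6650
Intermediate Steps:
z = 713 (z = -4145 + 4858 = 713)
h(O, m) = -5/2 (h(O, m) = -½ + (-1*8)/4 = -½ + (¼)*(-8) = -½ - 2 = -5/2)
B = -512/341 (B = 3/(-2 + 1/(-201 + 713)) = 3/(-2 + 1/512) = 3/(-1023/512) = 3*(-512/1023) = -512/341 ≈ -1.5015)
h(-68, 21)/B = -5/(2*(-512/341)) = -5/2*(-341/512) = 1705/1024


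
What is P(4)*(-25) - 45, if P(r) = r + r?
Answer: -245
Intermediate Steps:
P(r) = 2*r
P(4)*(-25) - 45 = (2*4)*(-25) - 45 = 8*(-25) - 45 = -200 - 45 = -245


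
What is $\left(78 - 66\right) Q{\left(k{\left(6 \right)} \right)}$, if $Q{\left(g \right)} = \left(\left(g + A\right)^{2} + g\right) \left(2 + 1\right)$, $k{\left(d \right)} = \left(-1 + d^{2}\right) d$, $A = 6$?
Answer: $1687176$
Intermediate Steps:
$k{\left(d \right)} = d \left(-1 + d^{2}\right)$
$Q{\left(g \right)} = 3 g + 3 \left(6 + g\right)^{2}$ ($Q{\left(g \right)} = \left(\left(g + 6\right)^{2} + g\right) \left(2 + 1\right) = \left(\left(6 + g\right)^{2} + g\right) 3 = \left(g + \left(6 + g\right)^{2}\right) 3 = 3 g + 3 \left(6 + g\right)^{2}$)
$\left(78 - 66\right) Q{\left(k{\left(6 \right)} \right)} = \left(78 - 66\right) \left(3 \left(6^{3} - 6\right) + 3 \left(6 + \left(6^{3} - 6\right)\right)^{2}\right) = 12 \left(3 \left(216 - 6\right) + 3 \left(6 + \left(216 - 6\right)\right)^{2}\right) = 12 \left(3 \cdot 210 + 3 \left(6 + 210\right)^{2}\right) = 12 \left(630 + 3 \cdot 216^{2}\right) = 12 \left(630 + 3 \cdot 46656\right) = 12 \left(630 + 139968\right) = 12 \cdot 140598 = 1687176$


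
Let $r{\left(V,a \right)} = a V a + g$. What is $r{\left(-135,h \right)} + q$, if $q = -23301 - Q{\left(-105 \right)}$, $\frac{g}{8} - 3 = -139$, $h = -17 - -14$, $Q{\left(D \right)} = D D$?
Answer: $-36629$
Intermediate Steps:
$Q{\left(D \right)} = D^{2}$
$h = -3$ ($h = -17 + 14 = -3$)
$g = -1088$ ($g = 24 + 8 \left(-139\right) = 24 - 1112 = -1088$)
$r{\left(V,a \right)} = -1088 + V a^{2}$ ($r{\left(V,a \right)} = a V a - 1088 = V a a - 1088 = V a^{2} - 1088 = -1088 + V a^{2}$)
$q = -34326$ ($q = -23301 - \left(-105\right)^{2} = -23301 - 11025 = -34326$)
$r{\left(-135,h \right)} + q = \left(-1088 - 135 \left(-3\right)^{2}\right) - 34326 = \left(-1088 - 1215\right) - 34326 = -2303 - 34326 = -36629$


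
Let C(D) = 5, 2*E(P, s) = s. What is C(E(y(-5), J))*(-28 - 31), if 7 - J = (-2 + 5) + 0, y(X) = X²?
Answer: -295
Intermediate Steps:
J = 4 (J = 7 - ((-2 + 5) + 0) = 7 - (3 + 0) = 7 - 1*3 = 7 - 3 = 4)
E(P, s) = s/2
C(E(y(-5), J))*(-28 - 31) = 5*(-28 - 31) = 5*(-59) = -295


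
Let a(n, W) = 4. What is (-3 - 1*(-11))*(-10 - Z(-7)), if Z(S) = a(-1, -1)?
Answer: -112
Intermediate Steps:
Z(S) = 4
(-3 - 1*(-11))*(-10 - Z(-7)) = (-3 - 1*(-11))*(-10 - 1*4) = (-3 + 11)*(-10 - 4) = 8*(-14) = -112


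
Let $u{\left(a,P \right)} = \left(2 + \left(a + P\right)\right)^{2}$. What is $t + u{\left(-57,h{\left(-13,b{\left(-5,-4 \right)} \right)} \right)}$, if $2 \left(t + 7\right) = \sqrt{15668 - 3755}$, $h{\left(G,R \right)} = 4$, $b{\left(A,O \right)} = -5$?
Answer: $2594 + \frac{19 \sqrt{33}}{2} \approx 2648.6$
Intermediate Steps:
$u{\left(a,P \right)} = \left(2 + P + a\right)^{2}$ ($u{\left(a,P \right)} = \left(2 + \left(P + a\right)\right)^{2} = \left(2 + P + a\right)^{2}$)
$t = -7 + \frac{19 \sqrt{33}}{2}$ ($t = -7 + \frac{\sqrt{15668 - 3755}}{2} = -7 + \frac{\sqrt{11913}}{2} = -7 + \frac{19 \sqrt{33}}{2} \approx 47.573$)
$t + u{\left(-57,h{\left(-13,b{\left(-5,-4 \right)} \right)} \right)} = \left(-7 + \frac{19 \sqrt{33}}{2}\right) + \left(2 + 4 - 57\right)^{2} = \left(-7 + \frac{19 \sqrt{33}}{2}\right) + \left(-51\right)^{2} = \left(-7 + \frac{19 \sqrt{33}}{2}\right) + 2601 = 2594 + \frac{19 \sqrt{33}}{2}$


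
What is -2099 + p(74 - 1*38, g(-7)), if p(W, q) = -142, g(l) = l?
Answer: -2241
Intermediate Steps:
-2099 + p(74 - 1*38, g(-7)) = -2099 - 142 = -2241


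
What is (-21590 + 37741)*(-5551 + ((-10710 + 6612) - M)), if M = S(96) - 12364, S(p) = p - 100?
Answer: 43914569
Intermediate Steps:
S(p) = -100 + p
M = -12368 (M = (-100 + 96) - 12364 = -4 - 12364 = -12368)
(-21590 + 37741)*(-5551 + ((-10710 + 6612) - M)) = (-21590 + 37741)*(-5551 + ((-10710 + 6612) - 1*(-12368))) = 16151*(-5551 + (-4098 + 12368)) = 16151*(-5551 + 8270) = 16151*2719 = 43914569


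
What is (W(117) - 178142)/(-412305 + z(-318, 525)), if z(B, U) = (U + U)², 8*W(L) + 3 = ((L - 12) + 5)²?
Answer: -471013/1840520 ≈ -0.25591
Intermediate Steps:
W(L) = -3/8 + (-7 + L)²/8 (W(L) = -3/8 + ((L - 12) + 5)²/8 = -3/8 + ((-12 + L) + 5)²/8 = -3/8 + (-7 + L)²/8)
z(B, U) = 4*U² (z(B, U) = (2*U)² = 4*U²)
(W(117) - 178142)/(-412305 + z(-318, 525)) = ((-3/8 + (-7 + 117)²/8) - 178142)/(-412305 + 4*525²) = ((-3/8 + (⅛)*110²) - 178142)/(-412305 + 4*275625) = ((-3/8 + (⅛)*12100) - 178142)/(-412305 + 1102500) = ((-3/8 + 3025/2) - 178142)/690195 = (12097/8 - 178142)*(1/690195) = -1413039/8*1/690195 = -471013/1840520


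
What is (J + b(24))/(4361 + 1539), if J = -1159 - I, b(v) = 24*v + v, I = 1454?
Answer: -2013/5900 ≈ -0.34119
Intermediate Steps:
b(v) = 25*v
J = -2613 (J = -1159 - 1*1454 = -1159 - 1454 = -2613)
(J + b(24))/(4361 + 1539) = (-2613 + 25*24)/(4361 + 1539) = (-2613 + 600)/5900 = -2013*1/5900 = -2013/5900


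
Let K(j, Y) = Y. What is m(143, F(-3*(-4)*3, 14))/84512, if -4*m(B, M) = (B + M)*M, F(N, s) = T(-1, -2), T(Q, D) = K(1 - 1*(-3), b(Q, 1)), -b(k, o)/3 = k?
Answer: -219/169024 ≈ -0.0012957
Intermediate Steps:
b(k, o) = -3*k
T(Q, D) = -3*Q
F(N, s) = 3 (F(N, s) = -3*(-1) = 3)
m(B, M) = -M*(B + M)/4 (m(B, M) = -(B + M)*M/4 = -M*(B + M)/4)
m(143, F(-3*(-4)*3, 14))/84512 = -1/4*3*(143 + 3)/84512 = -1/4*3*146*(1/84512) = -219/2*1/84512 = -219/169024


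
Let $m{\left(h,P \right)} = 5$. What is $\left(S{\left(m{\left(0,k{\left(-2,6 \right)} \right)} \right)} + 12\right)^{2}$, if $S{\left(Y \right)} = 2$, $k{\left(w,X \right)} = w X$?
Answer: $196$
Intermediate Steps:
$k{\left(w,X \right)} = X w$
$\left(S{\left(m{\left(0,k{\left(-2,6 \right)} \right)} \right)} + 12\right)^{2} = \left(2 + 12\right)^{2} = 14^{2} = 196$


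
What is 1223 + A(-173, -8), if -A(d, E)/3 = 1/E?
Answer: 9787/8 ≈ 1223.4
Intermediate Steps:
A(d, E) = -3/E
1223 + A(-173, -8) = 1223 - 3/(-8) = 1223 - 3*(-⅛) = 1223 + 3/8 = 9787/8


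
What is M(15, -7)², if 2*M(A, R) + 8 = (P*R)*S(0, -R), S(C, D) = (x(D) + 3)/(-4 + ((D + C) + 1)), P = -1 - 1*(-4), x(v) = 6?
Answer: 48841/64 ≈ 763.14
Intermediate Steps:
P = 3 (P = -1 + 4 = 3)
S(C, D) = 9/(-3 + C + D) (S(C, D) = (6 + 3)/(-4 + ((D + C) + 1)) = 9/(-4 + ((C + D) + 1)) = 9/(-4 + (1 + C + D)) = 9/(-3 + C + D))
M(A, R) = -4 + 27*R/(2*(-3 - R)) (M(A, R) = -4 + ((3*R)*(9/(-3 + 0 - R)))/2 = -4 + ((3*R)*(9/(-3 - R)))/2 = -4 + (27*R/(-3 - R))/2 = -4 + 27*R/(2*(-3 - R)))
M(15, -7)² = ((-24 - 35*(-7))/(2*(3 - 7)))² = ((½)*(-24 + 245)/(-4))² = ((½)*(-¼)*221)² = (-221/8)² = 48841/64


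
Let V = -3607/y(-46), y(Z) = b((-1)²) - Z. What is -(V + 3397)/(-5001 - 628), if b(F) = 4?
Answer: 166243/281450 ≈ 0.59067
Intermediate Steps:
y(Z) = 4 - Z
V = -3607/50 (V = -3607/(4 - 1*(-46)) = -3607/(4 + 46) = -3607/50 ≈ -72.140)
-(V + 3397)/(-5001 - 628) = -(-3607/50 + 3397)/(-5001 - 628) = -166243/(50*(-5629)) = -166243*(-1)/(50*5629) = -1*(-166243/281450) = 166243/281450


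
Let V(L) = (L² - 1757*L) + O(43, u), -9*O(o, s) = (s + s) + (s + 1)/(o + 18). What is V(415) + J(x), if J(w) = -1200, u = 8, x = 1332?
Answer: -306414355/549 ≈ -5.5813e+5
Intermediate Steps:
O(o, s) = -2*s/9 - (1 + s)/(9*(18 + o)) (O(o, s) = -((s + s) + (s + 1)/(o + 18))/9 = -(2*s + (1 + s)/(18 + o))/9 = -2*s/9 - (1 + s)/(9*(18 + o)))
V(L) = -985/549 + L² - 1757*L (V(L) = (L² - 1757*L) + (-1 - 37*8 - 2*43*8)/(9*(18 + 43)) = (L² - 1757*L) + (⅑)*(-1 - 296 - 688)/61 = (L² - 1757*L) + (⅑)*(1/61)*(-985) = (L² - 1757*L) - 985/549 = -985/549 + L² - 1757*L)
V(415) + J(x) = (-985/549 + 415² - 1757*415) - 1200 = (-985/549 + 172225 - 729155) - 1200 = -305755555/549 - 1200 = -306414355/549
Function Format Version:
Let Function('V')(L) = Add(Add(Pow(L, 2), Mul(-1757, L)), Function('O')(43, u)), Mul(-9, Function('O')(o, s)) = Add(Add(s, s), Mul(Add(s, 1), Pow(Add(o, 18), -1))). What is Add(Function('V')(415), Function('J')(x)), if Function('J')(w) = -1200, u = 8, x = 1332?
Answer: Rational(-306414355, 549) ≈ -5.5813e+5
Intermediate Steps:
Function('O')(o, s) = Add(Mul(Rational(-2, 9), s), Mul(Rational(-1, 9), Pow(Add(18, o), -1), Add(1, s))) (Function('O')(o, s) = Mul(Rational(-1, 9), Add(Add(s, s), Mul(Add(s, 1), Pow(Add(o, 18), -1)))) = Mul(Rational(-1, 9), Add(Mul(2, s), Mul(Add(1, s), Pow(Add(18, o), -1)))) = Mul(Rational(-1, 9), Add(Mul(2, s), Mul(Pow(Add(18, o), -1), Add(1, s)))) = Add(Mul(Rational(-2, 9), s), Mul(Rational(-1, 9), Pow(Add(18, o), -1), Add(1, s))))
Function('V')(L) = Add(Rational(-985, 549), Pow(L, 2), Mul(-1757, L)) (Function('V')(L) = Add(Add(Pow(L, 2), Mul(-1757, L)), Mul(Rational(1, 9), Pow(Add(18, 43), -1), Add(-1, Mul(-37, 8), Mul(-2, 43, 8)))) = Add(Add(Pow(L, 2), Mul(-1757, L)), Mul(Rational(1, 9), Pow(61, -1), Add(-1, -296, -688))) = Add(Add(Pow(L, 2), Mul(-1757, L)), Mul(Rational(1, 9), Rational(1, 61), -985)) = Add(Add(Pow(L, 2), Mul(-1757, L)), Rational(-985, 549)) = Add(Rational(-985, 549), Pow(L, 2), Mul(-1757, L)))
Add(Function('V')(415), Function('J')(x)) = Add(Add(Rational(-985, 549), Pow(415, 2), Mul(-1757, 415)), -1200) = Add(Add(Rational(-985, 549), 172225, -729155), -1200) = Add(Rational(-305755555, 549), -1200) = Rational(-306414355, 549)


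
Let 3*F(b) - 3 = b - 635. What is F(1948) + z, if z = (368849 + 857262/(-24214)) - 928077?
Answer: -20297073269/36321 ≈ -5.5883e+5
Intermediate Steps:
z = -6771002027/12107 (z = (368849 + 857262*(-1/24214)) - 928077 = (368849 - 428631/12107) - 928077 = 4465226212/12107 - 928077 = -6771002027/12107 ≈ -5.5926e+5)
F(b) = -632/3 + b/3 (F(b) = 1 + (b - 635)/3 = 1 + (-635 + b)/3 = 1 + (-635/3 + b/3) = -632/3 + b/3)
F(1948) + z = (-632/3 + (⅓)*1948) - 6771002027/12107 = (-632/3 + 1948/3) - 6771002027/12107 = 1316/3 - 6771002027/12107 = -20297073269/36321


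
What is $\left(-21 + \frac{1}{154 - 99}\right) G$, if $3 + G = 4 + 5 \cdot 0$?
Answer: $- \frac{1154}{55} \approx -20.982$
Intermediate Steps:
$G = 1$ ($G = -3 + \left(4 + 5 \cdot 0\right) = -3 + \left(4 + 0\right) = -3 + 4 = 1$)
$\left(-21 + \frac{1}{154 - 99}\right) G = \left(-21 + \frac{1}{154 - 99}\right) 1 = \left(-21 + \frac{1}{55}\right) 1 = \left(- \frac{1154}{55}\right) 1 = - \frac{1154}{55}$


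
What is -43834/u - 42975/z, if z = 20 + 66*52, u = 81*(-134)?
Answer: -157567841/18734004 ≈ -8.4108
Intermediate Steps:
u = -10854
z = 3452 (z = 20 + 3432 = 3452)
-43834/u - 42975/z = -43834/(-10854) - 42975/3452 = -43834*(-1/10854) - 42975*1/3452 = 21917/5427 - 42975/3452 = -157567841/18734004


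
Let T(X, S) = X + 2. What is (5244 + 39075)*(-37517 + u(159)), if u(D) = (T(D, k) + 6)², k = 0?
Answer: -426703332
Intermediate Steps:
T(X, S) = 2 + X
u(D) = (8 + D)² (u(D) = ((2 + D) + 6)² = (8 + D)²)
(5244 + 39075)*(-37517 + u(159)) = (5244 + 39075)*(-37517 + (8 + 159)²) = 44319*(-37517 + 167²) = 44319*(-37517 + 27889) = 44319*(-9628) = -426703332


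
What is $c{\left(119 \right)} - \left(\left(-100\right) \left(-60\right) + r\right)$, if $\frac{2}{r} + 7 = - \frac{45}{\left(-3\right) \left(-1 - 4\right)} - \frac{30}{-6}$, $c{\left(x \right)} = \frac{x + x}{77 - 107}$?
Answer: $- \frac{90113}{15} \approx -6007.5$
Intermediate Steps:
$c{\left(x \right)} = - \frac{x}{15}$ ($c{\left(x \right)} = \frac{2 x}{-30} = 2 x \left(- \frac{1}{30}\right) = - \frac{x}{15}$)
$r = - \frac{2}{5}$ ($r = \frac{2}{-7 - \left(-5 + 45 \left(- \frac{1}{3 \left(-1 - 4\right)}\right)\right)} = \frac{2}{-7 - \left(-5 + \frac{45}{\left(-3\right) \left(-5\right)}\right)} = \frac{2}{-7 + \left(- \frac{45}{15} + 5\right)} = \frac{2}{-7 + \left(\left(-45\right) \frac{1}{15} + 5\right)} = \frac{2}{-7 + \left(-3 + 5\right)} = \frac{2}{-7 + 2} = \frac{2}{-5} = 2 \left(- \frac{1}{5}\right) = - \frac{2}{5} \approx -0.4$)
$c{\left(119 \right)} - \left(\left(-100\right) \left(-60\right) + r\right) = \left(- \frac{1}{15}\right) 119 - \left(\left(-100\right) \left(-60\right) - \frac{2}{5}\right) = - \frac{119}{15} - \left(6000 - \frac{2}{5}\right) = - \frac{119}{15} - \frac{29998}{5} = - \frac{90113}{15}$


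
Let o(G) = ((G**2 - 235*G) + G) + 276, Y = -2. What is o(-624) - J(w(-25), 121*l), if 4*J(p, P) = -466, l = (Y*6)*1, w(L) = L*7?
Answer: 1071569/2 ≈ 5.3578e+5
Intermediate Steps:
w(L) = 7*L
l = -12 (l = -2*6*1 = -12*1 = -12)
o(G) = 276 + G**2 - 234*G (o(G) = (G**2 - 234*G) + 276 = 276 + G**2 - 234*G)
J(p, P) = -233/2 (J(p, P) = (1/4)*(-466) = -233/2)
o(-624) - J(w(-25), 121*l) = (276 + (-624)**2 - 234*(-624)) - 1*(-233/2) = (276 + 389376 + 146016) + 233/2 = 535668 + 233/2 = 1071569/2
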